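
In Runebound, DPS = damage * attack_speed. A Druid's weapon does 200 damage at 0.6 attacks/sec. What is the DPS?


DPS = damage * attack_speed
= 200 * 0.6
= 120.0

120.0 DPS


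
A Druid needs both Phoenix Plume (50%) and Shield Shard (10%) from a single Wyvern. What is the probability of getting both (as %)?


For independent events, P(both) = P(A) * P(B)
= 50% * 10%
= 500 / 100 %
= 5.0%

5.0%


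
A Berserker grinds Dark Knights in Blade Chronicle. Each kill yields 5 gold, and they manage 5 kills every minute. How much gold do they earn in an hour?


Gold per minute = 5 * 5 = 25
Gold per hour = 25 * 60 = 1500

1500 gold/hour


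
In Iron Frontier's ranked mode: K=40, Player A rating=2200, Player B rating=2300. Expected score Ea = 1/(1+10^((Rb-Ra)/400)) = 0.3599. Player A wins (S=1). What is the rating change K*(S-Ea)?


Elo update: delta = K * (S - Ea), where S = 1 (wins)
S - Ea = 1 - 0.3599 = 0.6401
Rating change = 40 * 0.6401
= 25.60

25.60 rating points


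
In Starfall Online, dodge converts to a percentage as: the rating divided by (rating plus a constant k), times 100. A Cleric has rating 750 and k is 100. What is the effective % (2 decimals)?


effective% = rating / (rating + k) * 100
= 750 / (750 + 100) * 100
= 750 / 850 * 100
= 0.882353 * 100
= 88.24%

88.24%


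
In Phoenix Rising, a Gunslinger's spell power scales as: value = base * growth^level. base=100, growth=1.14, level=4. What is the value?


value = base * growth^level
= 100 * 1.14^4
= 100 * 1.68896
= 168.90

168.90 spell power


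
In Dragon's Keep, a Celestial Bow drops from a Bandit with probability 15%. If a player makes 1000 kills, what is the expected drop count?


Expected drops = kills * (drop_rate / 100)
= 1000 * (15 / 100)
= 1000 * 0.15
= 150.0

150.0 drops


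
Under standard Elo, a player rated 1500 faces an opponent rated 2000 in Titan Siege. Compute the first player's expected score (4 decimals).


Elo expected score: Ea = 1/(1 + 10^((Rb-Ra)/400))
Rb - Ra = 2000 - 1500 = 500
(Rb-Ra)/400 = 500/400 = 1.25
10^1.25 = 17.782794
Ea = 1/(1 + 17.782794) = 1/18.782794 = 0.0532

0.0532


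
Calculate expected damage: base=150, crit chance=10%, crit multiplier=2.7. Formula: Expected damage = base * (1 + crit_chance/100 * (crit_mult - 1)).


E[dmg] = base * (1 + crit_chance * (crit_mult - 1))
cc as decimal = 10/100 = 0.1
cm - 1 = 2.7 - 1 = 1.7
Bonus factor = 0.1 * 1.7 = 0.17
Total multiplier = 1 + 0.17 = 1.17
Expected damage = 150 * 1.17 = 175.50

175.50 damage


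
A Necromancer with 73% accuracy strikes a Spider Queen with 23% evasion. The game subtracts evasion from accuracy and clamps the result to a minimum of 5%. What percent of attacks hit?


accuracy - evasion = 73 - 23 = 50
Apply floor: max(50, 5) = 50
Hit chance = 50%

50%


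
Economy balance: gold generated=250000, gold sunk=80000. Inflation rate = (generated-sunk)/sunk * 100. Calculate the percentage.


Net gold = 250000 - 80000 = 170000
Inflation rate = net / sunk * 100 = 170000 / 80000 * 100
= 2.125 * 100
= 212.50%

212.50%


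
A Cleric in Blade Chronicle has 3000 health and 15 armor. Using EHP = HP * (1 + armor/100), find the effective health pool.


EHP = 3000 * (1 + 15/100)
= 3000 * (1 + 0.15)
= 3000 * 1.15
= 3450.0

3450.0 EHP


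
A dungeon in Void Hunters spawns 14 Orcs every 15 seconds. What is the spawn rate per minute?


Spawns per minute = count * (60 / interval)
= 14 * (60 / 15)
= 14 * 4.0
= 56.0

56.0 per minute


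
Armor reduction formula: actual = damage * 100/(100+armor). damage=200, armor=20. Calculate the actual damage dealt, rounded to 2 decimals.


actual = 200 * 100 / (100 + 20)
= 200 * 100 / 120
= 20000 / 120
= 166.67

166.67 damage


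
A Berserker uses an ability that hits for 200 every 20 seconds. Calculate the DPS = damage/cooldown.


DPS = damage / cooldown
= 200 / 20
= 10.00

10.00 DPS


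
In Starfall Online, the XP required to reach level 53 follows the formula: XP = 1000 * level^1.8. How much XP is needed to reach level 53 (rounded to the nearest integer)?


XP = 1000 * level^1.8
Substitute level = 53:
XP = 1000 * 53^1.8
= 1000 * 1269.6867
= 1269687

1269687 XP


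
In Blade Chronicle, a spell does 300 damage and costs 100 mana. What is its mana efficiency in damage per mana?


Efficiency = damage / mana
= 300 / 100
= 3.00

3.00 dmg/mana


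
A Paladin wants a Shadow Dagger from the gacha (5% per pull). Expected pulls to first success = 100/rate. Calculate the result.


Expected pulls for a geometric distribution = 1/p = 100 / rate%
= 100 / 5
= 20.0

20.0 pulls


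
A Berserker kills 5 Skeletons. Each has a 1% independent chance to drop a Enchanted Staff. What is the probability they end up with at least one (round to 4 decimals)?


P(at least one) = 1 - P(none) = 1 - (1-p)^n
p = 1/100 = 0.01
1 - p = 0.99
(1 - p)^5 = 0.99^5 = 0.950990
P(at least one) = 1 - 0.950990 = 0.0490

0.0490


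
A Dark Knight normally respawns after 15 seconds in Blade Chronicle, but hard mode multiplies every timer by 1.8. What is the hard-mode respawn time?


Respawn time = base * multiplier
= 15 * 1.8
= 27.0 seconds

27.0 seconds


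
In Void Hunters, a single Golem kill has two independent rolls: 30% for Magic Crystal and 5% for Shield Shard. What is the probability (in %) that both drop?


For independent events, P(both) = P(A) * P(B)
= 30% * 5%
= 150 / 100 %
= 1.5%

1.5%


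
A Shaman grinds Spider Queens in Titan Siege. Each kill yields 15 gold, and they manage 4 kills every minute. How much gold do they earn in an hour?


Gold per minute = 15 * 4 = 60
Gold per hour = 60 * 60 = 3600

3600 gold/hour


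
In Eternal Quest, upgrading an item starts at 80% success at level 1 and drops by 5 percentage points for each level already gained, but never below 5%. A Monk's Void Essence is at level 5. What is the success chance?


raw_rate = 80 - 5 * (5 - 1)
= 80 - 5 * 4
= 80 - 20
= 60
Apply floor: max(60, 5) = 60%

60%


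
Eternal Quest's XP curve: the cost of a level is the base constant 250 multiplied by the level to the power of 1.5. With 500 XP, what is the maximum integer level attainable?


XP = 250 * level^1.5, so level = (XP / 250)^(1/1.5)
= (500 / 250)^(1/1.5)
= 2.0^0.6667
= 1.5874
Floor: level = 1

level 1


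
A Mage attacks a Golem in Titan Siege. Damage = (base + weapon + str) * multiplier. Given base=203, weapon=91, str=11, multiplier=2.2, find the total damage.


Sum base + weapon + str = 203 + 91 + 11 = 305
Multiply by 2.2:
305 * 2.2 = 671.0

671.0 damage


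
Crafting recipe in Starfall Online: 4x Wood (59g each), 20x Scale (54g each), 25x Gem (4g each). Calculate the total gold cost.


Cost breakdown:
  Wood: 4 * 59 = 236
  Scale: 20 * 54 = 1080
  Gem: 25 * 4 = 100
Total = 236 + 1080 + 100 = 1416

1416 gold


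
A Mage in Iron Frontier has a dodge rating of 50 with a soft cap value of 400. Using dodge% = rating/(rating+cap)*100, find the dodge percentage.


dodge% = 50 / (50 + 400) * 100
= 50 / 450 * 100
= 0.111111 * 100
= 11.11%

11.11%


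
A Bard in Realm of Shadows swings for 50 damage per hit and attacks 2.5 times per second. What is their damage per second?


DPS = damage * attack_speed
= 50 * 2.5
= 125.0

125.0 DPS


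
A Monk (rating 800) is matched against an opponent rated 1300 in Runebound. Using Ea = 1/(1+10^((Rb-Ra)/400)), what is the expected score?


Elo expected score: Ea = 1/(1 + 10^((Rb-Ra)/400))
Rb - Ra = 1300 - 800 = 500
(Rb-Ra)/400 = 500/400 = 1.25
10^1.25 = 17.782794
Ea = 1/(1 + 17.782794) = 1/18.782794 = 0.0532

0.0532


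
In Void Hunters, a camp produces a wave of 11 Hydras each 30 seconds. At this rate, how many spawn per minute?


Spawns per minute = count * (60 / interval)
= 11 * (60 / 30)
= 11 * 2.0
= 22.0

22.0 per minute


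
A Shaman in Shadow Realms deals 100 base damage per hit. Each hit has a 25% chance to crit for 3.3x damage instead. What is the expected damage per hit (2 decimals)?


E[dmg] = base * (1 + crit_chance * (crit_mult - 1))
cc as decimal = 25/100 = 0.25
cm - 1 = 3.3 - 1 = 2.3
Bonus factor = 0.25 * 2.3 = 0.575
Total multiplier = 1 + 0.575 = 1.575
Expected damage = 100 * 1.575 = 157.50

157.50 damage


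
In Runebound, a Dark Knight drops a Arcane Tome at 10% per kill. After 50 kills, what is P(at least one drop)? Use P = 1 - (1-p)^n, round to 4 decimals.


P(at least one) = 1 - P(none) = 1 - (1-p)^n
p = 10/100 = 0.1
1 - p = 0.9
(1 - p)^50 = 0.9^50 = 0.005154
P(at least one) = 1 - 0.005154 = 0.9948

0.9948


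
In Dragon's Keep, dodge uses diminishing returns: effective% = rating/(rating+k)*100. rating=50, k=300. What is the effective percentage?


effective% = rating / (rating + k) * 100
= 50 / (50 + 300) * 100
= 50 / 350 * 100
= 0.142857 * 100
= 14.29%

14.29%


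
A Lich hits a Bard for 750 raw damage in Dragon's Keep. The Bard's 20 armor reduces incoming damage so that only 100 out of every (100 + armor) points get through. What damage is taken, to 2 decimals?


actual = 750 * 100 / (100 + 20)
= 750 * 100 / 120
= 75000 / 120
= 625.00

625.00 damage


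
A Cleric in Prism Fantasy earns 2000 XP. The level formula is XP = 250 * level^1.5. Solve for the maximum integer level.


XP = 250 * level^1.5, so level = (XP / 250)^(1/1.5)
= (2000 / 250)^(1/1.5)
= 8.0^0.6667
= 4.0
Floor: level = 4

level 4


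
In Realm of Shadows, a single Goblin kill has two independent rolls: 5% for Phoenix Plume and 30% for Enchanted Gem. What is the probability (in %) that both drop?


For independent events, P(both) = P(A) * P(B)
= 5% * 30%
= 150 / 100 %
= 1.5%

1.5%


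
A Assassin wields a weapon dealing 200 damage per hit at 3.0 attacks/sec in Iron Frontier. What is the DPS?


DPS = damage * attack_speed
= 200 * 3.0
= 600.0

600.0 DPS


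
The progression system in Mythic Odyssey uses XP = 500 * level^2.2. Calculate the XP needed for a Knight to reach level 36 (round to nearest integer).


XP = 500 * level^2.2
Substitute level = 36:
XP = 500 * 36^2.2
= 500 * 2653.7836
= 1326892

1326892 XP


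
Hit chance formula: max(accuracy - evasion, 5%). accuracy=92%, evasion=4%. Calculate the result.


accuracy - evasion = 92 - 4 = 88
Apply floor: max(88, 5) = 88
Hit chance = 88%

88%


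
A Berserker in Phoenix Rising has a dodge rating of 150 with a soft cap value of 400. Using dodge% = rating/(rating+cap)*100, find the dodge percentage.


dodge% = 150 / (150 + 400) * 100
= 150 / 550 * 100
= 0.272727 * 100
= 27.27%

27.27%


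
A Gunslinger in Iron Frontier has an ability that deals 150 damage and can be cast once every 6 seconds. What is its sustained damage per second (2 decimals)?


DPS = damage / cooldown
= 150 / 6
= 25.00

25.00 DPS


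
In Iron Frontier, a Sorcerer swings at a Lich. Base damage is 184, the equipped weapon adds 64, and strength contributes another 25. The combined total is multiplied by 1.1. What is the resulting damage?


Sum base + weapon + str = 184 + 64 + 25 = 273
Multiply by 1.1:
273 * 1.1 = 300.3

300.3 damage


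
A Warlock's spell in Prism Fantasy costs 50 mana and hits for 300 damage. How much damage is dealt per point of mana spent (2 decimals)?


Efficiency = damage / mana
= 300 / 50
= 6.00

6.00 dmg/mana


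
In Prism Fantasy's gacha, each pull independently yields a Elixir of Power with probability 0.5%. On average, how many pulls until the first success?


Expected pulls for a geometric distribution = 1/p = 100 / rate%
= 100 / 0.5
= 200.0

200.0 pulls


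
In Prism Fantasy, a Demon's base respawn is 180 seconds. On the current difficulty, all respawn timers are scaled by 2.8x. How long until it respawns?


Respawn time = base * multiplier
= 180 * 2.8
= 504.0 seconds

504.0 seconds


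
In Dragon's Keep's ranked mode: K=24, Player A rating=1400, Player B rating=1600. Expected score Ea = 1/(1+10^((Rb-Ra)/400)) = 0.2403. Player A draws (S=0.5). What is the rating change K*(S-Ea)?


Elo update: delta = K * (S - Ea), where S = 0.5 (draws)
S - Ea = 0.5 - 0.2403 = 0.2597
Rating change = 24 * 0.2597
= 6.23

6.23 rating points


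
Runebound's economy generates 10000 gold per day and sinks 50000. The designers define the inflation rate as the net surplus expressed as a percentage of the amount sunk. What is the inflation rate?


Net gold = 10000 - 50000 = -40000
Inflation rate = net / sunk * 100 = -40000 / 50000 * 100
= -0.8 * 100
= -80.00%

-80.00%


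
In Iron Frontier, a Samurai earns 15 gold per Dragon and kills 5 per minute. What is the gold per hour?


Gold per minute = 15 * 5 = 75
Gold per hour = 75 * 60 = 4500

4500 gold/hour


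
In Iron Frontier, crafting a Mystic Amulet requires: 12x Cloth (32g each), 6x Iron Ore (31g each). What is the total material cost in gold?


Cost breakdown:
  Cloth: 12 * 32 = 384
  Iron Ore: 6 * 31 = 186
Total = 384 + 186 = 570

570 gold


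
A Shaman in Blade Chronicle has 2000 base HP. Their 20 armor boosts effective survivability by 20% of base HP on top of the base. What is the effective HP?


EHP = 2000 * (1 + 20/100)
= 2000 * (1 + 0.2)
= 2000 * 1.2
= 2400.0

2400.0 EHP


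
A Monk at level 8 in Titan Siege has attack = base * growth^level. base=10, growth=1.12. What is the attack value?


value = base * growth^level
= 10 * 1.12^8
= 10 * 2.475963
= 24.76

24.76 attack


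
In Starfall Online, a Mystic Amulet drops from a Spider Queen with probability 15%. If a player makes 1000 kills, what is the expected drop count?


Expected drops = kills * (drop_rate / 100)
= 1000 * (15 / 100)
= 1000 * 0.15
= 150.0

150.0 drops


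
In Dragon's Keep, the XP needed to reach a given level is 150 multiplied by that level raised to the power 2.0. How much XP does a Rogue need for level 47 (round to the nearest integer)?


XP = 150 * level^2.0
Substitute level = 47:
XP = 150 * 47^2.0
= 150 * 2209.0
= 331350

331350 XP


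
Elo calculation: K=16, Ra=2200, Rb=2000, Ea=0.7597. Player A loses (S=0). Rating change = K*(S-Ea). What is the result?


Elo update: delta = K * (S - Ea), where S = 0 (loses)
S - Ea = 0 - 0.7597 = -0.7597
Rating change = 16 * -0.7597
= -12.16

-12.16 rating points


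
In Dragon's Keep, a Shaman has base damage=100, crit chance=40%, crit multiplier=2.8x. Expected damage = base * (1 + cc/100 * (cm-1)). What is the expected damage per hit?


E[dmg] = base * (1 + crit_chance * (crit_mult - 1))
cc as decimal = 40/100 = 0.4
cm - 1 = 2.8 - 1 = 1.8
Bonus factor = 0.4 * 1.8 = 0.72
Total multiplier = 1 + 0.72 = 1.72
Expected damage = 100 * 1.72 = 172.00

172.00 damage


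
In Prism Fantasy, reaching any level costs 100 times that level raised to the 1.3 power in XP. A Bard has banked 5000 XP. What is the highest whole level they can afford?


XP = 100 * level^1.3, so level = (XP / 100)^(1/1.3)
= (5000 / 100)^(1/1.3)
= 50.0^0.7692
= 20.2722
Floor: level = 20

level 20


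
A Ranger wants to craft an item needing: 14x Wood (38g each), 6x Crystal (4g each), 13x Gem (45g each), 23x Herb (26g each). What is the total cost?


Cost breakdown:
  Wood: 14 * 38 = 532
  Crystal: 6 * 4 = 24
  Gem: 13 * 45 = 585
  Herb: 23 * 26 = 598
Total = 532 + 24 + 585 + 598 = 1739

1739 gold


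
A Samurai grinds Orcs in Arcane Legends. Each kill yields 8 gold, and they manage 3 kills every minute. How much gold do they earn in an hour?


Gold per minute = 8 * 3 = 24
Gold per hour = 24 * 60 = 1440

1440 gold/hour


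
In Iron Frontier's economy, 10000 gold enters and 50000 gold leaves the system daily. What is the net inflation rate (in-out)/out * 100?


Net gold = 10000 - 50000 = -40000
Inflation rate = net / sunk * 100 = -40000 / 50000 * 100
= -0.8 * 100
= -80.00%

-80.00%


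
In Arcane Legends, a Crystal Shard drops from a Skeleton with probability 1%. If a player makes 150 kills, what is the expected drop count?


Expected drops = kills * (drop_rate / 100)
= 150 * (1 / 100)
= 150 * 0.01
= 1.5

1.5 drops


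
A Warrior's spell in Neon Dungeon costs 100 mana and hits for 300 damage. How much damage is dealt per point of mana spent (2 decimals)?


Efficiency = damage / mana
= 300 / 100
= 3.00

3.00 dmg/mana


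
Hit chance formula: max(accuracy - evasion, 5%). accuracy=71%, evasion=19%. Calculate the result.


accuracy - evasion = 71 - 19 = 52
Apply floor: max(52, 5) = 52
Hit chance = 52%

52%


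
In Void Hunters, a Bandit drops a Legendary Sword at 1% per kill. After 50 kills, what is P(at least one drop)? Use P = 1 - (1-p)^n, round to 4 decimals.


P(at least one) = 1 - P(none) = 1 - (1-p)^n
p = 1/100 = 0.01
1 - p = 0.99
(1 - p)^50 = 0.99^50 = 0.605006
P(at least one) = 1 - 0.605006 = 0.3950

0.3950


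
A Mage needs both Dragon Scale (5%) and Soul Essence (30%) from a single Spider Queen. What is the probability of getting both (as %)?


For independent events, P(both) = P(A) * P(B)
= 5% * 30%
= 150 / 100 %
= 1.5%

1.5%


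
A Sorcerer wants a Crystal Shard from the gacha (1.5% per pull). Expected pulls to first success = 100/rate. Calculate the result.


Expected pulls for a geometric distribution = 1/p = 100 / rate%
= 100 / 1.5
= 66.67

66.67 pulls


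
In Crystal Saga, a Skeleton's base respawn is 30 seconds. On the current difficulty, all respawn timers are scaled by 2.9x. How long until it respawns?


Respawn time = base * multiplier
= 30 * 2.9
= 87.0 seconds

87.0 seconds


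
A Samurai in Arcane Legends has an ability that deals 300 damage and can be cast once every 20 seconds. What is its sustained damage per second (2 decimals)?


DPS = damage / cooldown
= 300 / 20
= 15.00

15.00 DPS


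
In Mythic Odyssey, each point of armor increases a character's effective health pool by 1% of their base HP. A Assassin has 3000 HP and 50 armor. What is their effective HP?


EHP = 3000 * (1 + 50/100)
= 3000 * (1 + 0.5)
= 3000 * 1.5
= 4500.0

4500.0 EHP


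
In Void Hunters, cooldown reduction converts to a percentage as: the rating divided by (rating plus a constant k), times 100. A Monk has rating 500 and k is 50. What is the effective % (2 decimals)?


effective% = rating / (rating + k) * 100
= 500 / (500 + 50) * 100
= 500 / 550 * 100
= 0.909091 * 100
= 90.91%

90.91%


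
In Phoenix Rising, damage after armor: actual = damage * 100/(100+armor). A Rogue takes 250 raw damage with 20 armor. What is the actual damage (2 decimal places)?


actual = 250 * 100 / (100 + 20)
= 250 * 100 / 120
= 25000 / 120
= 208.33

208.33 damage


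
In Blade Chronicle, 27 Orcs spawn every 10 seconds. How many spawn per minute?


Spawns per minute = count * (60 / interval)
= 27 * (60 / 10)
= 27 * 6.0
= 162.0

162.0 per minute


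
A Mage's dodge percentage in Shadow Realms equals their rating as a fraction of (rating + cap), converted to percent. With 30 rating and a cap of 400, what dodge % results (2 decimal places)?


dodge% = 30 / (30 + 400) * 100
= 30 / 430 * 100
= 0.069767 * 100
= 6.98%

6.98%


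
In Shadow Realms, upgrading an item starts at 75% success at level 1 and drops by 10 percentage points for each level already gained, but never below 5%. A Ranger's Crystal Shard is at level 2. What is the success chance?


raw_rate = 75 - 10 * (2 - 1)
= 75 - 10 * 1
= 75 - 10
= 65
Apply floor: max(65, 5) = 65%

65%


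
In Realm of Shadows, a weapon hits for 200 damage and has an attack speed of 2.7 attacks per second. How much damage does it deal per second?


DPS = damage * attack_speed
= 200 * 2.7
= 540.0

540.0 DPS


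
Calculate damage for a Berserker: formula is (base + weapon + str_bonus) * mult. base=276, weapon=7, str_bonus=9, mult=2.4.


Sum base + weapon + str = 276 + 7 + 9 = 292
Multiply by 2.4:
292 * 2.4 = 700.8

700.8 damage


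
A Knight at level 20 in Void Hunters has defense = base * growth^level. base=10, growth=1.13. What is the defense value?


value = base * growth^level
= 10 * 1.13^20
= 10 * 11.523088
= 115.23

115.23 defense


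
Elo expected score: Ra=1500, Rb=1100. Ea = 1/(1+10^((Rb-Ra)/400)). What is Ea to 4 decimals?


Elo expected score: Ea = 1/(1 + 10^((Rb-Ra)/400))
Rb - Ra = 1100 - 1500 = -400
(Rb-Ra)/400 = -400/400 = -1.0
10^-1.0 = 0.1
Ea = 1/(1 + 0.1) = 1/1.1 = 0.9091

0.9091


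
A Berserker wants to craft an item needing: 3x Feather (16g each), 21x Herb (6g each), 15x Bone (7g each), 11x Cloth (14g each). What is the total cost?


Cost breakdown:
  Feather: 3 * 16 = 48
  Herb: 21 * 6 = 126
  Bone: 15 * 7 = 105
  Cloth: 11 * 14 = 154
Total = 48 + 126 + 105 + 154 = 433

433 gold


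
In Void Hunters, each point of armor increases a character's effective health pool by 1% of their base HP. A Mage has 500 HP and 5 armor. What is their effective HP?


EHP = 500 * (1 + 5/100)
= 500 * (1 + 0.05)
= 500 * 1.05
= 525.0

525.0 EHP


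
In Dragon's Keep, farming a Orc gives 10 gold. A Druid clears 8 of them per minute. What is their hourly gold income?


Gold per minute = 10 * 8 = 80
Gold per hour = 80 * 60 = 4800

4800 gold/hour


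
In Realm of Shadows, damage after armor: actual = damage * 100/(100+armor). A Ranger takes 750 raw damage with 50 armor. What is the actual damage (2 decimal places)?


actual = 750 * 100 / (100 + 50)
= 750 * 100 / 150
= 75000 / 150
= 500.00

500.00 damage


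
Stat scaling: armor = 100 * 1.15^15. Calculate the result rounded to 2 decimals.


value = base * growth^level
= 100 * 1.15^15
= 100 * 8.137062
= 813.71

813.71 armor


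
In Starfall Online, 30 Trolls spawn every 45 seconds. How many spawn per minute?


Spawns per minute = count * (60 / interval)
= 30 * (60 / 45)
= 30 * 1.3333
= 40.0

40.0 per minute


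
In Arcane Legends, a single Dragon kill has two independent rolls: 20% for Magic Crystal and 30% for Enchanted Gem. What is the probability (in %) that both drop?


For independent events, P(both) = P(A) * P(B)
= 20% * 30%
= 600 / 100 %
= 6.0%

6.0%


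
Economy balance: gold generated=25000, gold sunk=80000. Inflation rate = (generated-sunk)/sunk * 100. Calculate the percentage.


Net gold = 25000 - 80000 = -55000
Inflation rate = net / sunk * 100 = -55000 / 80000 * 100
= -0.6875 * 100
= -68.75%

-68.75%


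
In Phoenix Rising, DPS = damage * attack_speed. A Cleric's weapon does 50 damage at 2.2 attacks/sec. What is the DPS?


DPS = damage * attack_speed
= 50 * 2.2
= 110.0

110.0 DPS


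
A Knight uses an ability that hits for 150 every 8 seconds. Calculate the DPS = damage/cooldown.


DPS = damage / cooldown
= 150 / 8
= 18.75

18.75 DPS


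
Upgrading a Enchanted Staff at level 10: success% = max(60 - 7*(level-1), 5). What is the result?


raw_rate = 60 - 7 * (10 - 1)
= 60 - 7 * 9
= 60 - 63
= -3
Apply floor: max(-3, 5) = 5%

5%


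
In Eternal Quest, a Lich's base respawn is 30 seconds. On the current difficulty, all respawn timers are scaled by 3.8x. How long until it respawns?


Respawn time = base * multiplier
= 30 * 3.8
= 114.0 seconds

114.0 seconds


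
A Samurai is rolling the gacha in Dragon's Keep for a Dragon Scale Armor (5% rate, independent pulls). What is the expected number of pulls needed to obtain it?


Expected pulls for a geometric distribution = 1/p = 100 / rate%
= 100 / 5
= 20.0

20.0 pulls


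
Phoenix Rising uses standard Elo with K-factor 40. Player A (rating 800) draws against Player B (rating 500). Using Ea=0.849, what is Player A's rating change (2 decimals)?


Elo update: delta = K * (S - Ea), where S = 0.5 (draws)
S - Ea = 0.5 - 0.849 = -0.349
Rating change = 40 * -0.349
= -13.96

-13.96 rating points


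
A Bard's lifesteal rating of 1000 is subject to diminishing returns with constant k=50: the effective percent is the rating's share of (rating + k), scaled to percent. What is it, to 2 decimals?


effective% = rating / (rating + k) * 100
= 1000 / (1000 + 50) * 100
= 1000 / 1050 * 100
= 0.952381 * 100
= 95.24%

95.24%


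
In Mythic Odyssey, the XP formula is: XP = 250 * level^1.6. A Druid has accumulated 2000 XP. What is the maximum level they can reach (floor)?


XP = 250 * level^1.6, so level = (XP / 250)^(1/1.6)
= (2000 / 250)^(1/1.6)
= 8.0^0.625
= 3.668
Floor: level = 3

level 3


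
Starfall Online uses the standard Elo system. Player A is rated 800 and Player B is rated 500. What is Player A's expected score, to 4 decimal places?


Elo expected score: Ea = 1/(1 + 10^((Rb-Ra)/400))
Rb - Ra = 500 - 800 = -300
(Rb-Ra)/400 = -300/400 = -0.75
10^-0.75 = 0.177828
Ea = 1/(1 + 0.177828) = 1/1.177828 = 0.8490

0.8490


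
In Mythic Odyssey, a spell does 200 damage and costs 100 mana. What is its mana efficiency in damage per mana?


Efficiency = damage / mana
= 200 / 100
= 2.00

2.00 dmg/mana


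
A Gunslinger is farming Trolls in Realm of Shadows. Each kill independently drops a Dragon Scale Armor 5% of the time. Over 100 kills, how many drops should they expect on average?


Expected drops = kills * (drop_rate / 100)
= 100 * (5 / 100)
= 100 * 0.05
= 5.0

5.0 drops


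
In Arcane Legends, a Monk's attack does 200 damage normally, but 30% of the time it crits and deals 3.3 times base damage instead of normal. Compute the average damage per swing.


E[dmg] = base * (1 + crit_chance * (crit_mult - 1))
cc as decimal = 30/100 = 0.3
cm - 1 = 3.3 - 1 = 2.3
Bonus factor = 0.3 * 2.3 = 0.69
Total multiplier = 1 + 0.69 = 1.69
Expected damage = 200 * 1.69 = 338.00

338.00 damage


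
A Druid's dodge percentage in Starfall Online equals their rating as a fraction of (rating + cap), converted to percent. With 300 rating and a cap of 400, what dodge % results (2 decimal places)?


dodge% = 300 / (300 + 400) * 100
= 300 / 700 * 100
= 0.428571 * 100
= 42.86%

42.86%


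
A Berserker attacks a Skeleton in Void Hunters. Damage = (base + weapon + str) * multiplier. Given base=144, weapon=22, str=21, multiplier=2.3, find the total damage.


Sum base + weapon + str = 144 + 22 + 21 = 187
Multiply by 2.3:
187 * 2.3 = 430.1

430.1 damage


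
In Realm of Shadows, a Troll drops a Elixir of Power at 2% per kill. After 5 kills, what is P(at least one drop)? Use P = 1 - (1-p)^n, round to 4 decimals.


P(at least one) = 1 - P(none) = 1 - (1-p)^n
p = 2/100 = 0.02
1 - p = 0.98
(1 - p)^5 = 0.98^5 = 0.903921
P(at least one) = 1 - 0.903921 = 0.0961

0.0961


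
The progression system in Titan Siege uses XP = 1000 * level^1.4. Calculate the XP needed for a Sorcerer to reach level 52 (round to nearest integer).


XP = 1000 * level^1.4
Substitute level = 52:
XP = 1000 * 52^1.4
= 1000 * 252.5833
= 252583

252583 XP


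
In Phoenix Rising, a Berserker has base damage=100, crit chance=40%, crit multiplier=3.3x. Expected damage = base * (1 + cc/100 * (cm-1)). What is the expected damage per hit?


E[dmg] = base * (1 + crit_chance * (crit_mult - 1))
cc as decimal = 40/100 = 0.4
cm - 1 = 3.3 - 1 = 2.3
Bonus factor = 0.4 * 2.3 = 0.92
Total multiplier = 1 + 0.92 = 1.92
Expected damage = 100 * 1.92 = 192.00

192.00 damage


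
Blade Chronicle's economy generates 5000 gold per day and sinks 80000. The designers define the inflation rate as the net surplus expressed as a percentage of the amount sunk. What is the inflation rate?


Net gold = 5000 - 80000 = -75000
Inflation rate = net / sunk * 100 = -75000 / 80000 * 100
= -0.9375 * 100
= -93.75%

-93.75%


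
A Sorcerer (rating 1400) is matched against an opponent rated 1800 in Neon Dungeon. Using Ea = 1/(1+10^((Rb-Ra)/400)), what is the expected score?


Elo expected score: Ea = 1/(1 + 10^((Rb-Ra)/400))
Rb - Ra = 1800 - 1400 = 400
(Rb-Ra)/400 = 400/400 = 1.0
10^1.0 = 10.0
Ea = 1/(1 + 10.0) = 1/11.0 = 0.0909

0.0909


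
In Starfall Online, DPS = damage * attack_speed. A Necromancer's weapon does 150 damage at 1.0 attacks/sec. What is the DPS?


DPS = damage * attack_speed
= 150 * 1.0
= 150.0

150.0 DPS


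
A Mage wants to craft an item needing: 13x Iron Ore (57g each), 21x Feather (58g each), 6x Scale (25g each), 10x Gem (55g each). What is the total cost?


Cost breakdown:
  Iron Ore: 13 * 57 = 741
  Feather: 21 * 58 = 1218
  Scale: 6 * 25 = 150
  Gem: 10 * 55 = 550
Total = 741 + 1218 + 150 + 550 = 2659

2659 gold


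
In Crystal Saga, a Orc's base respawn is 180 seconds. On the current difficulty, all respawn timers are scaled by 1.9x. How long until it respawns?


Respawn time = base * multiplier
= 180 * 1.9
= 342.0 seconds

342.0 seconds


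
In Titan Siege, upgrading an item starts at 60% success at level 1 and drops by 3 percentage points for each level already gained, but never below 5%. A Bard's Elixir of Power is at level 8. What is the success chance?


raw_rate = 60 - 3 * (8 - 1)
= 60 - 3 * 7
= 60 - 21
= 39
Apply floor: max(39, 5) = 39%

39%


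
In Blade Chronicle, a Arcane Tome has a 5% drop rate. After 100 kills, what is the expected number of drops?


Expected drops = kills * (drop_rate / 100)
= 100 * (5 / 100)
= 100 * 0.05
= 5.0

5.0 drops


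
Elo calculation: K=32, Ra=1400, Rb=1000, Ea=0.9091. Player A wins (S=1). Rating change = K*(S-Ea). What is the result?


Elo update: delta = K * (S - Ea), where S = 1 (wins)
S - Ea = 1 - 0.9091 = 0.0909
Rating change = 32 * 0.0909
= 2.91

2.91 rating points


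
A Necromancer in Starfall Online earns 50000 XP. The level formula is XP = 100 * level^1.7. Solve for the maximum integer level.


XP = 100 * level^1.7, so level = (XP / 100)^(1/1.7)
= (50000 / 100)^(1/1.7)
= 500.0^0.5882
= 38.6927
Floor: level = 38

level 38


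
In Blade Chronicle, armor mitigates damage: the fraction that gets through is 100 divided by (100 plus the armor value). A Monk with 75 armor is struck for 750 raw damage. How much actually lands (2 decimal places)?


actual = 750 * 100 / (100 + 75)
= 750 * 100 / 175
= 75000 / 175
= 428.57

428.57 damage


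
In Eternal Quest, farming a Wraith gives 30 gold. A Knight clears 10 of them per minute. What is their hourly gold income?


Gold per minute = 30 * 10 = 300
Gold per hour = 300 * 60 = 18000

18000 gold/hour


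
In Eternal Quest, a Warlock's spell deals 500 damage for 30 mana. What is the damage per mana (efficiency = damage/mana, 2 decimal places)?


Efficiency = damage / mana
= 500 / 30
= 16.67

16.67 dmg/mana


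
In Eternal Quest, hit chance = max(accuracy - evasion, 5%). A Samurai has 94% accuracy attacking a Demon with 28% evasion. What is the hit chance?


accuracy - evasion = 94 - 28 = 66
Apply floor: max(66, 5) = 66
Hit chance = 66%

66%


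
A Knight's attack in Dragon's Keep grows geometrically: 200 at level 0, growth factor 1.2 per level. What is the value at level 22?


value = base * growth^level
= 200 * 1.2^22
= 200 * 55.206144
= 11041.23

11041.23 attack


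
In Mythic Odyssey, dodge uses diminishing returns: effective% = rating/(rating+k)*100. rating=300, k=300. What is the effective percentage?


effective% = rating / (rating + k) * 100
= 300 / (300 + 300) * 100
= 300 / 600 * 100
= 0.5 * 100
= 50.00%

50.00%


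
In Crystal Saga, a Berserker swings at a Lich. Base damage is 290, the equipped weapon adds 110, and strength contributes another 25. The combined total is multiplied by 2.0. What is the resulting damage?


Sum base + weapon + str = 290 + 110 + 25 = 425
Multiply by 2.0:
425 * 2.0 = 850.0

850.0 damage


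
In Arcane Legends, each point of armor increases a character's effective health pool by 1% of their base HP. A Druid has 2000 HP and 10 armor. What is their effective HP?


EHP = 2000 * (1 + 10/100)
= 2000 * (1 + 0.1)
= 2000 * 1.1
= 2200.0

2200.0 EHP


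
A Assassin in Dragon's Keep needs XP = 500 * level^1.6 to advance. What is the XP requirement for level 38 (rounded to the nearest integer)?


XP = 500 * level^1.6
Substitute level = 38:
XP = 500 * 38^1.6
= 500 * 337.0185
= 168509

168509 XP


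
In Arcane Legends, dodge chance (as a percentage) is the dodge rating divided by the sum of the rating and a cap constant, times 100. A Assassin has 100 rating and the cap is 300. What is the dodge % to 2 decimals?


dodge% = 100 / (100 + 300) * 100
= 100 / 400 * 100
= 0.25 * 100
= 25.00%

25.00%


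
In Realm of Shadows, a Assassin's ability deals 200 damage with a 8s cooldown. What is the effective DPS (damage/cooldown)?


DPS = damage / cooldown
= 200 / 8
= 25.00

25.00 DPS


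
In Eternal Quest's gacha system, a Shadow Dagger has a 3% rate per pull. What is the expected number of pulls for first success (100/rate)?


Expected pulls for a geometric distribution = 1/p = 100 / rate%
= 100 / 3
= 33.33

33.33 pulls


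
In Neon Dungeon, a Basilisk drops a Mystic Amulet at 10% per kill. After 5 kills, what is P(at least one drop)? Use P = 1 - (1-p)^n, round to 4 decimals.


P(at least one) = 1 - P(none) = 1 - (1-p)^n
p = 10/100 = 0.1
1 - p = 0.9
(1 - p)^5 = 0.9^5 = 0.590490
P(at least one) = 1 - 0.590490 = 0.4095

0.4095


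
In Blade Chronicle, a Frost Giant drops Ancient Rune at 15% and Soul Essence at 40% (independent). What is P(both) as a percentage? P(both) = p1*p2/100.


For independent events, P(both) = P(A) * P(B)
= 15% * 40%
= 600 / 100 %
= 6.0%

6.0%


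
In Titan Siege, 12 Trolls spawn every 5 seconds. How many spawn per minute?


Spawns per minute = count * (60 / interval)
= 12 * (60 / 5)
= 12 * 12.0
= 144.0

144.0 per minute


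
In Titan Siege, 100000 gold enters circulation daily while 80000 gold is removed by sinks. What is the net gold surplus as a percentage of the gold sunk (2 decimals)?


Net gold = 100000 - 80000 = 20000
Inflation rate = net / sunk * 100 = 20000 / 80000 * 100
= 0.25 * 100
= 25.00%

25.00%


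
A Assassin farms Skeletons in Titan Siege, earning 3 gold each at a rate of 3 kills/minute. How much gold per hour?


Gold per minute = 3 * 3 = 9
Gold per hour = 9 * 60 = 540

540 gold/hour


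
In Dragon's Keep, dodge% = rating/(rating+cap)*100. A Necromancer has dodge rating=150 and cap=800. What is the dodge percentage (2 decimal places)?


dodge% = 150 / (150 + 800) * 100
= 150 / 950 * 100
= 0.157895 * 100
= 15.79%

15.79%


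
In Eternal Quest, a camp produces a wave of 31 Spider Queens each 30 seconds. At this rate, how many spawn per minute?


Spawns per minute = count * (60 / interval)
= 31 * (60 / 30)
= 31 * 2.0
= 62.0

62.0 per minute


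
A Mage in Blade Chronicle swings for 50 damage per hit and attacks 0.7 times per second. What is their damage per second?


DPS = damage * attack_speed
= 50 * 0.7
= 35.0

35.0 DPS


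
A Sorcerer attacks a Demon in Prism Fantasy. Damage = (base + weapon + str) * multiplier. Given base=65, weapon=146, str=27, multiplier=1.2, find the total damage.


Sum base + weapon + str = 65 + 146 + 27 = 238
Multiply by 1.2:
238 * 1.2 = 285.6

285.6 damage


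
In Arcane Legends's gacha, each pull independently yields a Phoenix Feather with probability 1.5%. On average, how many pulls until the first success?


Expected pulls for a geometric distribution = 1/p = 100 / rate%
= 100 / 1.5
= 66.67

66.67 pulls


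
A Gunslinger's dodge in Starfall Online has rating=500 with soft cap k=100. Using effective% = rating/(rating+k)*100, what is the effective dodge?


effective% = rating / (rating + k) * 100
= 500 / (500 + 100) * 100
= 500 / 600 * 100
= 0.833333 * 100
= 83.33%

83.33%


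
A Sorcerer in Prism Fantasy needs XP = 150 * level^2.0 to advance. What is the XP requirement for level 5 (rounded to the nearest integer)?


XP = 150 * level^2.0
Substitute level = 5:
XP = 150 * 5^2.0
= 150 * 25.0
= 3750

3750 XP


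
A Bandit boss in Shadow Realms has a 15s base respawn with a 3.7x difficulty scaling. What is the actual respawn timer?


Respawn time = base * multiplier
= 15 * 3.7
= 55.5 seconds

55.5 seconds


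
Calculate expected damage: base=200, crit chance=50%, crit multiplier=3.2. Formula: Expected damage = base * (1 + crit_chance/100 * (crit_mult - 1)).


E[dmg] = base * (1 + crit_chance * (crit_mult - 1))
cc as decimal = 50/100 = 0.5
cm - 1 = 3.2 - 1 = 2.2
Bonus factor = 0.5 * 2.2 = 1.1
Total multiplier = 1 + 1.1 = 2.1
Expected damage = 200 * 2.1 = 420.00

420.00 damage


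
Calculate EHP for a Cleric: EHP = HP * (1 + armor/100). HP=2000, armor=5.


EHP = 2000 * (1 + 5/100)
= 2000 * (1 + 0.05)
= 2000 * 1.05
= 2100.0

2100.0 EHP


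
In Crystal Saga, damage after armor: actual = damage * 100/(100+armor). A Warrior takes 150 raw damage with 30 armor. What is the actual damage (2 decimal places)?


actual = 150 * 100 / (100 + 30)
= 150 * 100 / 130
= 15000 / 130
= 115.38

115.38 damage


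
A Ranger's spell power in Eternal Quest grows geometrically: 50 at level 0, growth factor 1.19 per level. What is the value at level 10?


value = base * growth^level
= 50 * 1.19^10
= 50 * 5.694684
= 284.73

284.73 spell power


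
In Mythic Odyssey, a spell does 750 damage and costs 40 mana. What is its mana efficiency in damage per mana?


Efficiency = damage / mana
= 750 / 40
= 18.75

18.75 dmg/mana


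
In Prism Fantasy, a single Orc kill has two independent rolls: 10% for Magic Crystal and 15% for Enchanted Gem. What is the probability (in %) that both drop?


For independent events, P(both) = P(A) * P(B)
= 10% * 15%
= 150 / 100 %
= 1.5%

1.5%


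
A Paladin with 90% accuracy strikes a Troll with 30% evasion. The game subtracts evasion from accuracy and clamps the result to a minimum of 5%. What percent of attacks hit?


accuracy - evasion = 90 - 30 = 60
Apply floor: max(60, 5) = 60
Hit chance = 60%

60%


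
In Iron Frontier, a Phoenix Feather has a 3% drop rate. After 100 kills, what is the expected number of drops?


Expected drops = kills * (drop_rate / 100)
= 100 * (3 / 100)
= 100 * 0.03
= 3.0

3.0 drops


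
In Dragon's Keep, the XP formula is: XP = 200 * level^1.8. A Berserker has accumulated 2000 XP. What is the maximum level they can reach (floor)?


XP = 200 * level^1.8, so level = (XP / 200)^(1/1.8)
= (2000 / 200)^(1/1.8)
= 10.0^0.5556
= 3.5938
Floor: level = 3

level 3


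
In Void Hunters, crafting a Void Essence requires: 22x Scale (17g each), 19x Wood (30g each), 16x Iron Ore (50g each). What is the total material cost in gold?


Cost breakdown:
  Scale: 22 * 17 = 374
  Wood: 19 * 30 = 570
  Iron Ore: 16 * 50 = 800
Total = 374 + 570 + 800 = 1744

1744 gold


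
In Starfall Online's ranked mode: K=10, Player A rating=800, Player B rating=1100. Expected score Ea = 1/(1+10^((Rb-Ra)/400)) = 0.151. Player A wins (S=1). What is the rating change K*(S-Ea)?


Elo update: delta = K * (S - Ea), where S = 1 (wins)
S - Ea = 1 - 0.151 = 0.849
Rating change = 10 * 0.849
= 8.49

8.49 rating points


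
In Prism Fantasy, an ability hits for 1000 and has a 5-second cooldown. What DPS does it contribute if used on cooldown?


DPS = damage / cooldown
= 1000 / 5
= 200.00

200.00 DPS


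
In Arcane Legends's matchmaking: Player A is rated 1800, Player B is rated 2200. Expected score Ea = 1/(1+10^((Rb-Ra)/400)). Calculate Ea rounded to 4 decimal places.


Elo expected score: Ea = 1/(1 + 10^((Rb-Ra)/400))
Rb - Ra = 2200 - 1800 = 400
(Rb-Ra)/400 = 400/400 = 1.0
10^1.0 = 10.0
Ea = 1/(1 + 10.0) = 1/11.0 = 0.0909

0.0909


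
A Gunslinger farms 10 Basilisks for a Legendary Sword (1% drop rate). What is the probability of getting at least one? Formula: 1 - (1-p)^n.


P(at least one) = 1 - P(none) = 1 - (1-p)^n
p = 1/100 = 0.01
1 - p = 0.99
(1 - p)^10 = 0.99^10 = 0.904382
P(at least one) = 1 - 0.904382 = 0.0956

0.0956


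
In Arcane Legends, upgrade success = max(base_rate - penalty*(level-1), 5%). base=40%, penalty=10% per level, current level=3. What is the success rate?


raw_rate = 40 - 10 * (3 - 1)
= 40 - 10 * 2
= 40 - 20
= 20
Apply floor: max(20, 5) = 20%

20%


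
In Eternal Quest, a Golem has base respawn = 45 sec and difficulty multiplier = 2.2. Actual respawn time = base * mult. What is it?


Respawn time = base * multiplier
= 45 * 2.2
= 99.0 seconds

99.0 seconds
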